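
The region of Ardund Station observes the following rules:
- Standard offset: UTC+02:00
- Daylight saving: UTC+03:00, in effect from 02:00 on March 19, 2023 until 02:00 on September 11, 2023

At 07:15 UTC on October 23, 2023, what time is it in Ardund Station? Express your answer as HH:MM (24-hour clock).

At the standard offset (UTC+02:00), 07:15 UTC + 2h = 09:15 Ardund Station standard time.
The standard-time date in Ardund Station, October 23, 2023, is outside the daylight-saving period (19 March – 11 September), so Ardund Station is on standard time, UTC+02:00.
07:15 UTC + 2h = 09:15 local.

09:15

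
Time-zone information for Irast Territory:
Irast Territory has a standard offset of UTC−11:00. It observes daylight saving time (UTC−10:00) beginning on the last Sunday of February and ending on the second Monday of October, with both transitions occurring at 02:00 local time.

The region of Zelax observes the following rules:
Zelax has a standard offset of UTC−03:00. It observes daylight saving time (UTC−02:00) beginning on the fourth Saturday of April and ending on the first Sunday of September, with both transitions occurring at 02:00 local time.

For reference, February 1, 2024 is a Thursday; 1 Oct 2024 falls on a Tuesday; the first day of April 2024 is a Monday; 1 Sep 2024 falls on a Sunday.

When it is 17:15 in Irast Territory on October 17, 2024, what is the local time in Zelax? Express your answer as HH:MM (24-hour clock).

1 February 2024 is a Thursday, so Sundays fall on 4, 11, 18, 25; the last is February 25.
1 October 2024 is a Tuesday, so the first Monday is October 7 and the second is October 14.
Daylight saving runs 25 February – 14 October; October 17, 2024 is outside that window, so Irast Territory is on standard time at UTC−11:00.
17:15 Irast Territory + 11h = 04:15 UTC (rolling into the next day, 18 October 2024).
1 April 2024 is a Monday, so the first Saturday is April 6 and the fourth is April 27.
1 September 2024 is a Sunday, so the first Sunday is September 1.
At the standard offset (UTC−03:00), 04:15 UTC − 3h = 01:15 Zelax standard time.
Daylight saving runs 27 April – 1 September; the standard-time date in Zelax, October 18, 2024, is outside that window, so Zelax is on standard time at UTC−03:00.
04:15 UTC − 3h = 01:15 Zelax.

01:15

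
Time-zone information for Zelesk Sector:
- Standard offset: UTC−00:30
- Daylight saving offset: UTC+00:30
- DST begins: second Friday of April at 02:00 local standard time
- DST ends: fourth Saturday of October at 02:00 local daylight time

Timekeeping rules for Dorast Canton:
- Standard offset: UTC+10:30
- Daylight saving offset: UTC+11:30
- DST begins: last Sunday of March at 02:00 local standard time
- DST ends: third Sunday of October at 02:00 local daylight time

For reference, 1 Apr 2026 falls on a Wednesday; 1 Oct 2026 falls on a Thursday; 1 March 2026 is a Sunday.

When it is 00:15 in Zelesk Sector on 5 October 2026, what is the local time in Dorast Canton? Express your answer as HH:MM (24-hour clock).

11:15

1 April 2026 is a Wednesday, so the first Friday is April 3 and the second is April 10.
1 October 2026 is a Thursday, so the first Saturday is October 3 and the fourth is October 24.
5 October 2026 lies within the daylight-saving period (10 April – 24 October), so Zelesk Sector is on daylight time, UTC+00:30.
00:15 Zelesk Sector − 0h30m = 23:45 UTC (rolling into the previous day, 4 October 2026).
1 March 2026 is a Sunday, so Sundays fall on 1, 8, 15, 22, 29; the last is March 29.
1 October 2026 is a Thursday, so the first Sunday is October 4 and the third is October 18.
At the standard offset (UTC+10:30), 23:45 UTC + 10h30m = 10:15 Dorast Canton standard time (rolling into the next day, 5 October 2026).
The standard-time date in Dorast Canton, 5 October 2026, lies within the daylight-saving period (29 March – 18 October), so Dorast Canton is on daylight time, UTC+11:30.
23:45 UTC + 11h30m = 11:15 Dorast Canton (rolling into the next day, 5 October 2026).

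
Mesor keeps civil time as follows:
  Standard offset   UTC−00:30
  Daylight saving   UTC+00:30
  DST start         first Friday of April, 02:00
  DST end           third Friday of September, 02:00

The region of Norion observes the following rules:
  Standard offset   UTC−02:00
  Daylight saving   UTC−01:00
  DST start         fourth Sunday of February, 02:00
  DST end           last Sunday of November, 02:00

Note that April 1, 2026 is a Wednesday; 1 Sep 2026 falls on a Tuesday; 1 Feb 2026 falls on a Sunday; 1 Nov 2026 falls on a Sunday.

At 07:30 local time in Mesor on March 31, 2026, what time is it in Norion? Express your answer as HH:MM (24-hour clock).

1 April 2026 is a Wednesday, so the first Friday is April 3.
1 September 2026 is a Tuesday, so the first Friday is September 4 and the third is September 18.
Daylight saving runs 3 April – 18 September; March 31, 2026 is outside that window, so Mesor is on standard time at UTC−00:30.
07:30 Mesor + 0h30m = 08:00 UTC.
1 February 2026 is a Sunday, so the first Sunday is February 1 and the fourth is February 22.
1 November 2026 is a Sunday, so Sundays fall on 1, 8, 15, 22, 29; the last is November 29.
At the standard offset (UTC−02:00), 08:00 UTC − 2h = 06:00 Norion standard time.
The standard-time date in Norion, March 31, 2026, lies within the daylight-saving period (22 February – 29 November), so Norion is on daylight time, UTC−01:00.
08:00 UTC − 1h = 07:00 Norion.

07:00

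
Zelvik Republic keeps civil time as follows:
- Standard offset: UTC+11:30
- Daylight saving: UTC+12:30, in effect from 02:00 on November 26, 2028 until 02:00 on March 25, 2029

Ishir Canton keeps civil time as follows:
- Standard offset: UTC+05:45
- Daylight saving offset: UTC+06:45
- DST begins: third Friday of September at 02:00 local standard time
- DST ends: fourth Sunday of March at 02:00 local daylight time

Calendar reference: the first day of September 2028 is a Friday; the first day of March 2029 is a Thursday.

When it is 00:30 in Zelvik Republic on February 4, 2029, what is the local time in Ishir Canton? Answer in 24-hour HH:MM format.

18:45

Daylight saving runs 26 November 2028 – 25 March 2029; February 4, 2029 is inside that window, so Zelvik Republic is at UTC+12:30.
00:30 Zelvik Republic − 12h30m = 12:00 UTC (rolling into the previous day, 3 February 2029).
1 September 2028 is a Friday, so the first Friday is September 1 and the third is September 15.
1 March 2029 is a Thursday, so the first Sunday is March 4 and the fourth is March 25.
At the standard offset (UTC+05:45), 12:00 UTC + 5h45m = 17:45 Ishir Canton standard time.
Daylight saving runs 15 September 2028 – 25 March 2029; the standard-time date in Ishir Canton, February 3, 2029, is inside that window, so Ishir Canton is at UTC+06:45.
12:00 UTC + 6h45m = 18:45 Ishir Canton.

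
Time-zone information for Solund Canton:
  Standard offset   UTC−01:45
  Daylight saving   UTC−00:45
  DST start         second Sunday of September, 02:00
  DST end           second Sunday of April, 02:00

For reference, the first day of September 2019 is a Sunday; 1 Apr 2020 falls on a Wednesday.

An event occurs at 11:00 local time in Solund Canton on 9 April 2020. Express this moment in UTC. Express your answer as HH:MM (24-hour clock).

1 September 2019 is a Sunday, so the first Sunday is September 1 and the second is September 8.
1 April 2020 is a Wednesday, so the first Sunday is April 5 and the second is April 12.
9 April 2020 lies within the daylight-saving period (8 September 2019 – 12 April 2020), so Solund Canton is on daylight time, UTC−00:45.
11:00 local + 0h45m = 11:45 UTC.

11:45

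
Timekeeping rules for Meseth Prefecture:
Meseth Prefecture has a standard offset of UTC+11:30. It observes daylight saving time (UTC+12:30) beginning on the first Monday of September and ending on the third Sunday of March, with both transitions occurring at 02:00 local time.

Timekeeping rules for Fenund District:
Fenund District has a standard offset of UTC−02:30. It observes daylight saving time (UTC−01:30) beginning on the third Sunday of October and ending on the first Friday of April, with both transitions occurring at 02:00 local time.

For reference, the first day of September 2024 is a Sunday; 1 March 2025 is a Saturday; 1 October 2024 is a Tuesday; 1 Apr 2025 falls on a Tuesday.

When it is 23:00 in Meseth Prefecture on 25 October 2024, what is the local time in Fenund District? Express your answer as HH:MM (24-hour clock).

1 September 2024 is a Sunday, so the first Monday is September 2.
1 March 2025 is a Saturday, so the first Sunday is March 2 and the third is March 16.
25 October 2024 falls between 2 September 2024 and 16 March 2025, so daylight saving is in effect and Meseth Prefecture is at UTC+12:30.
23:00 Meseth Prefecture − 12h30m = 10:30 UTC.
1 October 2024 is a Tuesday, so the first Sunday is October 6 and the third is October 20.
1 April 2025 is a Tuesday, so the first Friday is April 4.
At the standard offset (UTC−02:30), 10:30 UTC − 2h30m = 08:00 Fenund District standard time.
The standard-time date in Fenund District, 25 October 2024, falls between 20 October 2024 and 4 April 2025, so daylight saving is in effect and Fenund District is at UTC−01:30.
10:30 UTC − 1h30m = 09:00 Fenund District.

09:00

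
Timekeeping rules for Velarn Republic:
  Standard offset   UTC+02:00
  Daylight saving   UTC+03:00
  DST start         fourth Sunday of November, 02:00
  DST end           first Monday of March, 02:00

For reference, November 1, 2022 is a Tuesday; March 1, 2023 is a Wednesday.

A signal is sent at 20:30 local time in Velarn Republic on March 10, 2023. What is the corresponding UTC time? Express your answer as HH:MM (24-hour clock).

18:30

1 November 2022 is a Tuesday, so the first Sunday is November 6 and the fourth is November 27.
1 March 2023 is a Wednesday, so the first Monday is March 6.
March 10, 2023 does not fall between 27 November 2022 and 6 March 2023, so daylight saving is not in effect and Velarn Republic is at UTC+02:00.
20:30 local − 2h = 18:30 UTC.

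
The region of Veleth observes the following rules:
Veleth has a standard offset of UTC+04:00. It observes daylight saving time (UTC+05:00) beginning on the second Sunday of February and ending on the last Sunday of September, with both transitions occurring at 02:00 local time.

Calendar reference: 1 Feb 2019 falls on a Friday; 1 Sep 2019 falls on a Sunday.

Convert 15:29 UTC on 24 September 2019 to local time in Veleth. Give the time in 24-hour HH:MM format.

20:29

1 February 2019 is a Friday, so the first Sunday is February 3 and the second is February 10.
1 September 2019 is a Sunday, so Sundays fall on 1, 8, 15, 22, 29; the last is September 29.
At the standard offset (UTC+04:00), 15:29 UTC + 4h = 19:29 Veleth standard time.
The standard-time date in Veleth, 24 September 2019, falls between 10 February and 29 September, so daylight saving is in effect and Veleth is at UTC+05:00.
15:29 UTC + 5h = 20:29 local.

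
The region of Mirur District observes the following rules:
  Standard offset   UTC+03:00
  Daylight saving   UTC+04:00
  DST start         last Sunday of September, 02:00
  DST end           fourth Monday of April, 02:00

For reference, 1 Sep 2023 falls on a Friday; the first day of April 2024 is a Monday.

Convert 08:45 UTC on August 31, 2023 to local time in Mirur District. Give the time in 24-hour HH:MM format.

11:45

1 September 2023 is a Friday, so Sundays fall on 3, 10, 17, 24; the last is September 24.
1 April 2024 is a Monday, so the first Monday is April 1 and the fourth is April 22.
At the standard offset (UTC+03:00), 08:45 UTC + 3h = 11:45 Mirur District standard time.
The standard-time date in Mirur District, August 31, 2023, does not fall between 24 September 2023 and 22 April 2024, so daylight saving is not in effect and Mirur District is at UTC+03:00.
08:45 UTC + 3h = 11:45 local.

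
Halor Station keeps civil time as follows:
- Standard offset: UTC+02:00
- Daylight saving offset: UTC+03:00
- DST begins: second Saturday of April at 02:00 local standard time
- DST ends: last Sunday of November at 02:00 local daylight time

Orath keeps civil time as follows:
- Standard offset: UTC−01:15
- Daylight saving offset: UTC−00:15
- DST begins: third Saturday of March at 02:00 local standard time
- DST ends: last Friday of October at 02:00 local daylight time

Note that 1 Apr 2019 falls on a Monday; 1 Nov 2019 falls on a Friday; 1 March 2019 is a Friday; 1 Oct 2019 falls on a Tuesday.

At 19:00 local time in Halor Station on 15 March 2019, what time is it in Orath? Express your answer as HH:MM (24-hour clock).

1 April 2019 is a Monday, so the first Saturday is April 6 and the second is April 13.
1 November 2019 is a Friday, so Sundays fall on 3, 10, 17, 24; the last is November 24.
15 March 2019 does not fall between 13 April and 24 November, so daylight saving is not in effect and Halor Station is at UTC+02:00.
19:00 Halor Station − 2h = 17:00 UTC.
1 March 2019 is a Friday, so the first Saturday is March 2 and the third is March 16.
1 October 2019 is a Tuesday, so Fridays fall on 4, 11, 18, 25; the last is October 25.
At the standard offset (UTC−01:15), 17:00 UTC − 1h15m = 15:45 Orath standard time.
Daylight saving runs 16 March – 25 October; the standard-time date in Orath, 15 March 2019, is outside that window, so Orath is on standard time at UTC−01:15.
17:00 UTC − 1h15m = 15:45 Orath.

15:45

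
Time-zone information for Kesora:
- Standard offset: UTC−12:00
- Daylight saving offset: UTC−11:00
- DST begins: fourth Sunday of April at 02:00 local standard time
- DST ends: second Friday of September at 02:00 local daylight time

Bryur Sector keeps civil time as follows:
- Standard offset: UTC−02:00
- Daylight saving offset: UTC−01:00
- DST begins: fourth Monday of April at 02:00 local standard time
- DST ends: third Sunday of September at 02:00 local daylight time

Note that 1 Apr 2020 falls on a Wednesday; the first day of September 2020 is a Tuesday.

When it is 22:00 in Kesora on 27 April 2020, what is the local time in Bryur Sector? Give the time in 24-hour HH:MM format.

08:00

1 April 2020 is a Wednesday, so the first Sunday is April 5 and the fourth is April 26.
1 September 2020 is a Tuesday, so the first Friday is September 4 and the second is September 11.
27 April 2020 falls between 26 April and 11 September, so daylight saving is in effect and Kesora is at UTC−11:00.
22:00 Kesora + 11h = 09:00 UTC (rolling into the next day, 28 April 2020).
1 April 2020 is a Wednesday, so the first Monday is April 6 and the fourth is April 27.
1 September 2020 is a Tuesday, so the first Sunday is September 6 and the third is September 20.
At the standard offset (UTC−02:00), 09:00 UTC − 2h = 07:00 Bryur Sector standard time.
Daylight saving runs 27 April – 20 September; the standard-time date in Bryur Sector, 28 April 2020, is inside that window, so Bryur Sector is at UTC−01:00.
09:00 UTC − 1h = 08:00 Bryur Sector.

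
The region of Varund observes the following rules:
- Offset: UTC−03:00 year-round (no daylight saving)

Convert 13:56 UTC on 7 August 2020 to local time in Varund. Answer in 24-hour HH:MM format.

10:56

Varund has no daylight saving, so its offset is UTC−03:00 year-round.
13:56 UTC − 3h = 10:56 local.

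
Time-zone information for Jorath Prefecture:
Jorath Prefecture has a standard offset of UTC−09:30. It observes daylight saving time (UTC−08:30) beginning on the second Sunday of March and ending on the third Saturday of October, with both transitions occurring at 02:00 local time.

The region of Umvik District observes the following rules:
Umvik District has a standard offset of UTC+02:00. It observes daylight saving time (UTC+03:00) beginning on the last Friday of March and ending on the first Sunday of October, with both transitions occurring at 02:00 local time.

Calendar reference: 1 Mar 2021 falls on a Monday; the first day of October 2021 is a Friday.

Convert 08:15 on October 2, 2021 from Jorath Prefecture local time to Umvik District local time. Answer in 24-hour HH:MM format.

19:45

1 March 2021 is a Monday, so the first Sunday is March 7 and the second is March 14.
1 October 2021 is a Friday, so the first Saturday is October 2 and the third is October 16.
Daylight saving runs 14 March – 16 October; October 2, 2021 is inside that window, so Jorath Prefecture is at UTC−08:30.
08:15 Jorath Prefecture + 8h30m = 16:45 UTC.
1 March 2021 is a Monday, so Fridays fall on 5, 12, 19, 26; the last is March 26.
1 October 2021 is a Friday, so the first Sunday is October 3.
At the standard offset (UTC+02:00), 16:45 UTC + 2h = 18:45 Umvik District standard time.
The standard-time date in Umvik District, October 2, 2021, falls between 26 March and 3 October, so daylight saving is in effect and Umvik District is at UTC+03:00.
16:45 UTC + 3h = 19:45 Umvik District.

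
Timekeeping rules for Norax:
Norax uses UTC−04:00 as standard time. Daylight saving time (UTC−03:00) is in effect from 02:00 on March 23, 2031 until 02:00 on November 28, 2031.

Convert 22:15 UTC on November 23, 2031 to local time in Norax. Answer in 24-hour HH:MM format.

At the standard offset (UTC−04:00), 22:15 UTC − 4h = 18:15 Norax standard time.
The standard-time date in Norax, November 23, 2031, falls between 23 March and 28 November, so daylight saving is in effect and Norax is at UTC−03:00.
22:15 UTC − 3h = 19:15 local.

19:15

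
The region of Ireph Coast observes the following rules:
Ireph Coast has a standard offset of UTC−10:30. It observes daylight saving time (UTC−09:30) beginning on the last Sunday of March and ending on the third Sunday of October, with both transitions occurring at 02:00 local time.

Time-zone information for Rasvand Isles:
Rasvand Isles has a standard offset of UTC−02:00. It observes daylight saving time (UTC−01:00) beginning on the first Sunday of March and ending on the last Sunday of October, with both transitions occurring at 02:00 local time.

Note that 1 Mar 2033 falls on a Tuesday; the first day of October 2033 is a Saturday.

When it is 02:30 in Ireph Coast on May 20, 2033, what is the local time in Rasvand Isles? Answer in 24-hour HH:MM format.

11:00

1 March 2033 is a Tuesday, so Sundays fall on 6, 13, 20, 27; the last is March 27.
1 October 2033 is a Saturday, so the first Sunday is October 2 and the third is October 16.
May 20, 2033 falls between 27 March and 16 October, so daylight saving is in effect and Ireph Coast is at UTC−09:30.
02:30 Ireph Coast + 9h30m = 12:00 UTC.
1 March 2033 is a Tuesday, so the first Sunday is March 6.
1 October 2033 is a Saturday, so Sundays fall on 2, 9, 16, 23, 30; the last is October 30.
At the standard offset (UTC−02:00), 12:00 UTC − 2h = 10:00 Rasvand Isles standard time.
The standard-time date in Rasvand Isles, May 20, 2033, falls between 6 March and 30 October, so daylight saving is in effect and Rasvand Isles is at UTC−01:00.
12:00 UTC − 1h = 11:00 Rasvand Isles.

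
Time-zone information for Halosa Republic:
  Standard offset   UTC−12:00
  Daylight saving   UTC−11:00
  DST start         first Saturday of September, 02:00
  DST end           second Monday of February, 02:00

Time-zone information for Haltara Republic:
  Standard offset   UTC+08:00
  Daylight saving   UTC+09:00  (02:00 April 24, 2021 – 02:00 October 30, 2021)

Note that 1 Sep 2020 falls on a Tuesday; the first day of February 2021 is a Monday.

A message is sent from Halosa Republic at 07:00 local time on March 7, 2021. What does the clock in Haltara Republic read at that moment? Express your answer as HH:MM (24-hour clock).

1 September 2020 is a Tuesday, so the first Saturday is September 5.
1 February 2021 is a Monday, so the first Monday is February 1 and the second is February 8.
March 7, 2021 does not fall between 5 September 2020 and 8 February 2021, so daylight saving is not in effect and Halosa Republic is at UTC−12:00.
07:00 Halosa Republic + 12h = 19:00 UTC.
At the standard offset (UTC+08:00), 19:00 UTC + 8h = 03:00 Haltara Republic standard time (rolling into the next day, 8 March 2021).
The standard-time date in Haltara Republic, March 8, 2021, does not fall between 24 April and 30 October, so daylight saving is not in effect and Haltara Republic is at UTC+08:00.
19:00 UTC + 8h = 03:00 Haltara Republic (rolling into the next day, 8 March 2021).

03:00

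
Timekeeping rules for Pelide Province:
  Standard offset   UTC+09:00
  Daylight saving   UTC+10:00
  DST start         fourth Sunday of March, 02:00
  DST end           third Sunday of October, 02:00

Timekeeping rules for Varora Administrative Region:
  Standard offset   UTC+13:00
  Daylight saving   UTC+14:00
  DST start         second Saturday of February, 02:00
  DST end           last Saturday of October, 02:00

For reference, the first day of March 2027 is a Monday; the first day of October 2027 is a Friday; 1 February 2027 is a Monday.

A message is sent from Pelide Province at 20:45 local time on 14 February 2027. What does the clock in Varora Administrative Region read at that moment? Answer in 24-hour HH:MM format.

1 March 2027 is a Monday, so the first Sunday is March 7 and the fourth is March 28.
1 October 2027 is a Friday, so the first Sunday is October 3 and the third is October 17.
Daylight saving runs 28 March – 17 October; 14 February 2027 is outside that window, so Pelide Province is on standard time at UTC+09:00.
20:45 Pelide Province − 9h = 11:45 UTC.
1 February 2027 is a Monday, so the first Saturday is February 6 and the second is February 13.
1 October 2027 is a Friday, so Saturdays fall on 2, 9, 16, 23, 30; the last is October 30.
At the standard offset (UTC+13:00), 11:45 UTC + 13h = 00:45 Varora Administrative Region standard time (rolling into the next day, 15 February 2027).
The standard-time date in Varora Administrative Region, 15 February 2027, falls between 13 February and 30 October, so daylight saving is in effect and Varora Administrative Region is at UTC+14:00.
11:45 UTC + 14h = 01:45 Varora Administrative Region (rolling into the next day, 15 February 2027).

01:45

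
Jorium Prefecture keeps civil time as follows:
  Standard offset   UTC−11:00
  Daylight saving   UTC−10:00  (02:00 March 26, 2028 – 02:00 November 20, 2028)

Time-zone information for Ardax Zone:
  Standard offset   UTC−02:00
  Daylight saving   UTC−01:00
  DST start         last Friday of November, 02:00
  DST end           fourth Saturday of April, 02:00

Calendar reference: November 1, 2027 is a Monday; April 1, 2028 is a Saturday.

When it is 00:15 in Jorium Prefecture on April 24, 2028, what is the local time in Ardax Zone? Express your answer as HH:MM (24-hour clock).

April 24, 2028 falls between 26 March and 20 November, so daylight saving is in effect and Jorium Prefecture is at UTC−10:00.
00:15 Jorium Prefecture + 10h = 10:15 UTC.
1 November 2027 is a Monday, so Fridays fall on 5, 12, 19, 26; the last is November 26.
1 April 2028 is a Saturday, so the first Saturday is April 1 and the fourth is April 22.
At the standard offset (UTC−02:00), 10:15 UTC − 2h = 08:15 Ardax Zone standard time.
Daylight saving runs 26 November 2027 – 22 April 2028; the standard-time date in Ardax Zone, April 24, 2028, is outside that window, so Ardax Zone is on standard time at UTC−02:00.
10:15 UTC − 2h = 08:15 Ardax Zone.

08:15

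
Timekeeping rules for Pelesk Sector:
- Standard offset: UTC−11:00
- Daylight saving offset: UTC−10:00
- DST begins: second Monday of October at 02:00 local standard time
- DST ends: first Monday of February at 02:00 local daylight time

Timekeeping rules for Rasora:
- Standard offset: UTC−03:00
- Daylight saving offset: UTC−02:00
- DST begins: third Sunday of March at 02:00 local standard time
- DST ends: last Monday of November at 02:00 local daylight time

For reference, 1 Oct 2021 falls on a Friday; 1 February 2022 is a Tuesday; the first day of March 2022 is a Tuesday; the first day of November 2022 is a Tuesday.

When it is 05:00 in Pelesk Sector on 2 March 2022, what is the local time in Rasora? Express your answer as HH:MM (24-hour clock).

1 October 2021 is a Friday, so the first Monday is October 4 and the second is October 11.
1 February 2022 is a Tuesday, so the first Monday is February 7.
Daylight saving runs 11 October 2021 – 7 February 2022; 2 March 2022 is outside that window, so Pelesk Sector is on standard time at UTC−11:00.
05:00 Pelesk Sector + 11h = 16:00 UTC.
1 March 2022 is a Tuesday, so the first Sunday is March 6 and the third is March 20.
1 November 2022 is a Tuesday, so Mondays fall on 7, 14, 21, 28; the last is November 28.
At the standard offset (UTC−03:00), 16:00 UTC − 3h = 13:00 Rasora standard time.
The standard-time date in Rasora, 2 March 2022, does not fall between 20 March and 28 November, so daylight saving is not in effect and Rasora is at UTC−03:00.
16:00 UTC − 3h = 13:00 Rasora.

13:00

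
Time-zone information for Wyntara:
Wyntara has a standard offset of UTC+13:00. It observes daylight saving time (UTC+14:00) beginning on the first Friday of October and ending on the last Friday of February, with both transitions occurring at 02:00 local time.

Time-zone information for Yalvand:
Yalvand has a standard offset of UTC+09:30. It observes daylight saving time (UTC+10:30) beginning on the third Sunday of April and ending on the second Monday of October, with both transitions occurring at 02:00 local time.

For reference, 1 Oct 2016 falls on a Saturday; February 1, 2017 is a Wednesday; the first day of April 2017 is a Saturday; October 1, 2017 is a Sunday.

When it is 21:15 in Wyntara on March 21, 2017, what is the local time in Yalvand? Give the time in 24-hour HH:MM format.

1 October 2016 is a Saturday, so the first Friday is October 7.
1 February 2017 is a Wednesday, so Fridays fall on 3, 10, 17, 24; the last is February 24.
March 21, 2017 is outside the daylight-saving period (7 October 2016 – 24 February 2017), so Wyntara is on standard time, UTC+13:00.
21:15 Wyntara − 13h = 08:15 UTC.
1 April 2017 is a Saturday, so the first Sunday is April 2 and the third is April 16.
1 October 2017 is a Sunday, so the first Monday is October 2 and the second is October 9.
At the standard offset (UTC+09:30), 08:15 UTC + 9h30m = 17:45 Yalvand standard time.
The standard-time date in Yalvand, March 21, 2017, is outside the daylight-saving period (16 April – 9 October), so Yalvand is on standard time, UTC+09:30.
08:15 UTC + 9h30m = 17:45 Yalvand.

17:45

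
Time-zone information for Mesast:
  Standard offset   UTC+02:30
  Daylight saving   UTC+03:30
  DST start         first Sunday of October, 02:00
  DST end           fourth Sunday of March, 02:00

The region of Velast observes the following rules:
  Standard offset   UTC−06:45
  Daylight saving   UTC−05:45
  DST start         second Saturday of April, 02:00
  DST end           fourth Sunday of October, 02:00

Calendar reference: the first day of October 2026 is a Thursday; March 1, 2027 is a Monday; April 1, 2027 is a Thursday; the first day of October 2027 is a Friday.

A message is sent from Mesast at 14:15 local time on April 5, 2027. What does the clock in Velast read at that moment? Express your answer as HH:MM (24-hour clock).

05:00

1 October 2026 is a Thursday, so the first Sunday is October 4.
1 March 2027 is a Monday, so the first Sunday is March 7 and the fourth is March 28.
April 5, 2027 does not fall between 4 October 2026 and 28 March 2027, so daylight saving is not in effect and Mesast is at UTC+02:30.
14:15 Mesast − 2h30m = 11:45 UTC.
1 April 2027 is a Thursday, so the first Saturday is April 3 and the second is April 10.
1 October 2027 is a Friday, so the first Sunday is October 3 and the fourth is October 24.
At the standard offset (UTC−06:45), 11:45 UTC − 6h45m = 05:00 Velast standard time.
The standard-time date in Velast, April 5, 2027, is outside the daylight-saving period (10 April – 24 October), so Velast is on standard time, UTC−06:45.
11:45 UTC − 6h45m = 05:00 Velast.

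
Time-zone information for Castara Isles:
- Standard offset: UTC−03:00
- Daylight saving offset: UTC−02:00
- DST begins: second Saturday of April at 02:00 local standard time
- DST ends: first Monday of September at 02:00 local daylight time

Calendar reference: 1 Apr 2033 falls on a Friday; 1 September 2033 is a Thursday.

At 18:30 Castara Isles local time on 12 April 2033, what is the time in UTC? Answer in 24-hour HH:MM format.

20:30

1 April 2033 is a Friday, so the first Saturday is April 2 and the second is April 9.
1 September 2033 is a Thursday, so the first Monday is September 5.
12 April 2033 lies within the daylight-saving period (9 April – 5 September), so Castara Isles is on daylight time, UTC−02:00.
18:30 local + 2h = 20:30 UTC.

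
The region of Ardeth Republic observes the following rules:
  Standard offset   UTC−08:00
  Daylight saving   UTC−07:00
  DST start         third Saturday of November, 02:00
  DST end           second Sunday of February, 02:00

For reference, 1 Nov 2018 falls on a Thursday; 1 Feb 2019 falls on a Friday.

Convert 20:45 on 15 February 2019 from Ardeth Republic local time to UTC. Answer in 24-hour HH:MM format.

04:45

1 November 2018 is a Thursday, so the first Saturday is November 3 and the third is November 17.
1 February 2019 is a Friday, so the first Sunday is February 3 and the second is February 10.
15 February 2019 is outside the daylight-saving period (17 November 2018 – 10 February 2019), so Ardeth Republic is on standard time, UTC−08:00.
20:45 local + 8h = 04:45 UTC (rolling into the next day, 16 February 2019).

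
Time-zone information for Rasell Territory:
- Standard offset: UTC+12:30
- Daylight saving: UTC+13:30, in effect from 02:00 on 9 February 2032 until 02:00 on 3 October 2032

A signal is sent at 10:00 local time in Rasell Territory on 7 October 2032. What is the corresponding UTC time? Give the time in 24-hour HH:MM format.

Daylight saving runs 9 February – 3 October; 7 October 2032 is outside that window, so Rasell Territory is on standard time at UTC+12:30.
10:00 local − 12h30m = 21:30 UTC (rolling into the previous day, 6 October 2032).

21:30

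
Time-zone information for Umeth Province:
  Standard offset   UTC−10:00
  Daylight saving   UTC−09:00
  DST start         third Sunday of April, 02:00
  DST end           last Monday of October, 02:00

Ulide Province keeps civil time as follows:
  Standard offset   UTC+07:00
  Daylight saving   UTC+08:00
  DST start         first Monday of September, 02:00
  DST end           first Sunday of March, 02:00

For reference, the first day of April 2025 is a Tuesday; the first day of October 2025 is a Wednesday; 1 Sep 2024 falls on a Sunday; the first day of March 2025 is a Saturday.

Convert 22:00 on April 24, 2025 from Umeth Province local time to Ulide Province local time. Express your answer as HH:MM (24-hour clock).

1 April 2025 is a Tuesday, so the first Sunday is April 6 and the third is April 20.
1 October 2025 is a Wednesday, so Mondays fall on 6, 13, 20, 27; the last is October 27.
April 24, 2025 lies within the daylight-saving period (20 April – 27 October), so Umeth Province is on daylight time, UTC−09:00.
22:00 Umeth Province + 9h = 07:00 UTC (rolling into the next day, 25 April 2025).
1 September 2024 is a Sunday, so the first Monday is September 2.
1 March 2025 is a Saturday, so the first Sunday is March 2.
At the standard offset (UTC+07:00), 07:00 UTC + 7h = 14:00 Ulide Province standard time.
The standard-time date in Ulide Province, April 25, 2025, does not fall between 2 September 2024 and 2 March 2025, so daylight saving is not in effect and Ulide Province is at UTC+07:00.
07:00 UTC + 7h = 14:00 Ulide Province.

14:00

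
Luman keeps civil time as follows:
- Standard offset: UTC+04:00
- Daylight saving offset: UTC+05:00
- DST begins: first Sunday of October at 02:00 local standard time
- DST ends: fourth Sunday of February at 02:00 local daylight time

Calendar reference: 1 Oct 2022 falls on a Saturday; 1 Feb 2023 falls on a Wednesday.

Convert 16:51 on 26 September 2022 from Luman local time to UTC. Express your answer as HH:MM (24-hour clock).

1 October 2022 is a Saturday, so the first Sunday is October 2.
1 February 2023 is a Wednesday, so the first Sunday is February 5 and the fourth is February 26.
Daylight saving runs 2 October 2022 – 26 February 2023; 26 September 2022 is outside that window, so Luman is on standard time at UTC+04:00.
16:51 local − 4h = 12:51 UTC.

12:51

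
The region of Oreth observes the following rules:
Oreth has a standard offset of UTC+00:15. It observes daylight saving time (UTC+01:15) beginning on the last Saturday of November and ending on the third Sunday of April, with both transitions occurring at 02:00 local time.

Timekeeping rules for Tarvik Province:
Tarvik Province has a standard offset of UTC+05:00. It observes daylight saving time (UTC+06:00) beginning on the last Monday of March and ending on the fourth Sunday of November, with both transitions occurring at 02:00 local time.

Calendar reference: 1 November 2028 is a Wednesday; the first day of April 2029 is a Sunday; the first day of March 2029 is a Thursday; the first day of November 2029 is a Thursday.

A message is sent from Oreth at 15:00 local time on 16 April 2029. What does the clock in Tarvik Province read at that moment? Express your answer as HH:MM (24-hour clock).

20:45

1 November 2028 is a Wednesday, so Saturdays fall on 4, 11, 18, 25; the last is November 25.
1 April 2029 is a Sunday, so the first Sunday is April 1 and the third is April 15.
16 April 2029 is outside the daylight-saving period (25 November 2028 – 15 April 2029), so Oreth is on standard time, UTC+00:15.
15:00 Oreth − 0h15m = 14:45 UTC.
1 March 2029 is a Thursday, so Mondays fall on 5, 12, 19, 26; the last is March 26.
1 November 2029 is a Thursday, so the first Sunday is November 4 and the fourth is November 25.
At the standard offset (UTC+05:00), 14:45 UTC + 5h = 19:45 Tarvik Province standard time.
The standard-time date in Tarvik Province, 16 April 2029, falls between 26 March and 25 November, so daylight saving is in effect and Tarvik Province is at UTC+06:00.
14:45 UTC + 6h = 20:45 Tarvik Province.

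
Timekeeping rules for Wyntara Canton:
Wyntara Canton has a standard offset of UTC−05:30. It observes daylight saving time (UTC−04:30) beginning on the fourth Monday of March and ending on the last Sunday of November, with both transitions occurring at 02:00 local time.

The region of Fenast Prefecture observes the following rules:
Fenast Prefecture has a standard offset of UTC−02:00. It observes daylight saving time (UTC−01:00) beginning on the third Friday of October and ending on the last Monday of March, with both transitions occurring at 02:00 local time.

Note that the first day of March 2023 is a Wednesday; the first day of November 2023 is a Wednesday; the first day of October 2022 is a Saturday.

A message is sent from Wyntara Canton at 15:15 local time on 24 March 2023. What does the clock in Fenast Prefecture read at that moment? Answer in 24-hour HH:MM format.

19:45

1 March 2023 is a Wednesday, so the first Monday is March 6 and the fourth is March 27.
1 November 2023 is a Wednesday, so Sundays fall on 5, 12, 19, 26; the last is November 26.
Daylight saving runs 27 March – 26 November; 24 March 2023 is outside that window, so Wyntara Canton is on standard time at UTC−05:30.
15:15 Wyntara Canton + 5h30m = 20:45 UTC.
1 October 2022 is a Saturday, so the first Friday is October 7 and the third is October 21.
1 March 2023 is a Wednesday, so Mondays fall on 6, 13, 20, 27; the last is March 27.
At the standard offset (UTC−02:00), 20:45 UTC − 2h = 18:45 Fenast Prefecture standard time.
The standard-time date in Fenast Prefecture, 24 March 2023, lies within the daylight-saving period (21 October 2022 – 27 March 2023), so Fenast Prefecture is on daylight time, UTC−01:00.
20:45 UTC − 1h = 19:45 Fenast Prefecture.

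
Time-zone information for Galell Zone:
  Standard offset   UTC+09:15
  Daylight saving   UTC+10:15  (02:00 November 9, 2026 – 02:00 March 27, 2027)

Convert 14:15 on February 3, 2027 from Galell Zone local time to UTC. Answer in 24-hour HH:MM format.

Daylight saving runs 9 November 2026 – 27 March 2027; February 3, 2027 is inside that window, so Galell Zone is at UTC+10:15.
14:15 local − 10h15m = 04:00 UTC.

04:00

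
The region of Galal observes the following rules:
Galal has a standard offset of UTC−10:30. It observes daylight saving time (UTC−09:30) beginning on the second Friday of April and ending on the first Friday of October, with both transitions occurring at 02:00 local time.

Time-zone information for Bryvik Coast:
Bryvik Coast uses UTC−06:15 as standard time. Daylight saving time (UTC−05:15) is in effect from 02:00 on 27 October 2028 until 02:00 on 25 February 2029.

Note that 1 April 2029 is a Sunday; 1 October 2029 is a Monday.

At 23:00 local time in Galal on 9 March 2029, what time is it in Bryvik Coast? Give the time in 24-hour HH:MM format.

1 April 2029 is a Sunday, so the first Friday is April 6 and the second is April 13.
1 October 2029 is a Monday, so the first Friday is October 5.
9 March 2029 is outside the daylight-saving period (13 April – 5 October), so Galal is on standard time, UTC−10:30.
23:00 Galal + 10h30m = 09:30 UTC (rolling into the next day, 10 March 2029).
At the standard offset (UTC−06:15), 09:30 UTC − 6h15m = 03:15 Bryvik Coast standard time.
The standard-time date in Bryvik Coast, 10 March 2029, is outside the daylight-saving period (27 October 2028 – 25 February 2029), so Bryvik Coast is on standard time, UTC−06:15.
09:30 UTC − 6h15m = 03:15 Bryvik Coast.

03:15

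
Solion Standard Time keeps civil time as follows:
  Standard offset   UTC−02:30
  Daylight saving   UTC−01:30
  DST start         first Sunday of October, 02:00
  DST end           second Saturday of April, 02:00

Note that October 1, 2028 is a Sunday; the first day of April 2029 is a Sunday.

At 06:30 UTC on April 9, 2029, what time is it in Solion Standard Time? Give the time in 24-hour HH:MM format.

05:00

1 October 2028 is a Sunday, so the first Sunday is October 1.
1 April 2029 is a Sunday, so the first Saturday is April 7 and the second is April 14.
At the standard offset (UTC−02:30), 06:30 UTC − 2h30m = 04:00 Solion Standard Time standard time.
Daylight saving runs 1 October 2028 – 14 April 2029; the standard-time date in Solion Standard Time, April 9, 2029, is inside that window, so Solion Standard Time is at UTC−01:30.
06:30 UTC − 1h30m = 05:00 local.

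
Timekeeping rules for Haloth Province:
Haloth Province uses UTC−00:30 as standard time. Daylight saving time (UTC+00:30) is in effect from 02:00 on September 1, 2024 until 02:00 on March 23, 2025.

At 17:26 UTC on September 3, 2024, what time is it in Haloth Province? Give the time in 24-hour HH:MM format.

At the standard offset (UTC−00:30), 17:26 UTC − 0h30m = 16:56 Haloth Province standard time.
The standard-time date in Haloth Province, September 3, 2024, falls between 1 September 2024 and 23 March 2025, so daylight saving is in effect and Haloth Province is at UTC+00:30.
17:26 UTC + 0h30m = 17:56 local.

17:56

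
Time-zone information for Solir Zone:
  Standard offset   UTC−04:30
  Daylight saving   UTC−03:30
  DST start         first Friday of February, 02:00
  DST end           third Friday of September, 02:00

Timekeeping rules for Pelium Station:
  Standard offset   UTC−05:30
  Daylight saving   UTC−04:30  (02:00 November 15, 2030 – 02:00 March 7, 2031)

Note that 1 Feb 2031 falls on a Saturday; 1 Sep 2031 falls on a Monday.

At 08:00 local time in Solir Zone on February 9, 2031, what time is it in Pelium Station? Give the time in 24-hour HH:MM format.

07:00

1 February 2031 is a Saturday, so the first Friday is February 7.
1 September 2031 is a Monday, so the first Friday is September 5 and the third is September 19.
February 9, 2031 lies within the daylight-saving period (7 February – 19 September), so Solir Zone is on daylight time, UTC−03:30.
08:00 Solir Zone + 3h30m = 11:30 UTC.
At the standard offset (UTC−05:30), 11:30 UTC − 5h30m = 06:00 Pelium Station standard time.
Daylight saving runs 15 November 2030 – 7 March 2031; the standard-time date in Pelium Station, February 9, 2031, is inside that window, so Pelium Station is at UTC−04:30.
11:30 UTC − 4h30m = 07:00 Pelium Station.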